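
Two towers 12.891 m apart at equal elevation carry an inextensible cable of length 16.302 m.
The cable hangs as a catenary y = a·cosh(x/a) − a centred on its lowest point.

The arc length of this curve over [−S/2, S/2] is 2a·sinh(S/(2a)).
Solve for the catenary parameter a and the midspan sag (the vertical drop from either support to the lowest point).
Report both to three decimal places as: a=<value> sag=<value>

a=5.307 sag=4.419

seed: a₀ = √(S³/(24(L−S))) = √(12.891³/(24·3.411)) = 5.115445
iter 1: u=1.260008  f(a)=+2.812e-01  f'(a)=-1.558e+00  a ← 5.115445 − (+2.812e-01/-1.558e+00) = 5.295989
iter 2: u=1.217053  f(a)=+1.557e-02  f'(a)=-1.390e+00  a ← 5.295989 − (+1.557e-02/-1.390e+00) = 5.307198
iter 3: u=1.214483  f(a)=+5.396e-05  f'(a)=-1.380e+00  a ← 5.307198 − (+5.396e-05/-1.380e+00) = 5.307237
iter 4: u=1.214474  f(a)=+6.528e-10  f'(a)=-1.380e+00  a ← 5.307237 − (+6.528e-10/-1.380e+00) = 5.307237
iter 5: u=1.214474  f(a)=-3.553e-15  f'(a)=-1.380e+00  a ← 5.307237 − (-3.553e-15/-1.380e+00) = 5.307237
converged: |Δa| < 1e-12 after 5 iterations
sag = a·(cosh(S/(2a)) − 1) = 5.307237·(cosh(1.214474) − 1) = 4.419302
T_max/T_min = cosh(S/(2a)) = 1.832694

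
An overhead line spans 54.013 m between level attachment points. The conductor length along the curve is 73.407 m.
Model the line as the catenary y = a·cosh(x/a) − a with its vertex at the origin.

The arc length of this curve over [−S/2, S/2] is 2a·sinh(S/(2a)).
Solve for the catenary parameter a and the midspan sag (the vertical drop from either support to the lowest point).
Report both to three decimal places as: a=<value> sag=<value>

seed: a₀ = √(S³/(24(L−S))) = √(54.013³/(24·19.394)) = 18.399589
iter 1: u=1.467777  f(a)=+2.200e+00  f'(a)=-2.599e+00  a ← 18.399589 − (+2.200e+00/-2.599e+00) = 19.246007
iter 2: u=1.403226  f(a)=+1.609e-01  f'(a)=-2.231e+00  a ← 19.246007 − (+1.609e-01/-2.231e+00) = 19.318113
iter 3: u=1.397988  f(a)=+1.011e-03  f'(a)=-2.203e+00  a ← 19.318113 − (+1.011e-03/-2.203e+00) = 19.318572
iter 4: u=1.397955  f(a)=+4.046e-08  f'(a)=-2.203e+00  a ← 19.318572 − (+4.046e-08/-2.203e+00) = 19.318572
iter 5: u=1.397955  f(a)=+0.000e+00  f'(a)=-2.203e+00  a ← 19.318572 − (+0.000e+00/-2.203e+00) = 19.318572
converged: |Δa| < 1e-12 after 5 iterations
sag = a·(cosh(S/(2a)) − 1) = 19.318572·(cosh(1.397955) − 1) = 22.158580
T_max/T_min = cosh(S/(2a)) = 2.147009

a=19.319 sag=22.159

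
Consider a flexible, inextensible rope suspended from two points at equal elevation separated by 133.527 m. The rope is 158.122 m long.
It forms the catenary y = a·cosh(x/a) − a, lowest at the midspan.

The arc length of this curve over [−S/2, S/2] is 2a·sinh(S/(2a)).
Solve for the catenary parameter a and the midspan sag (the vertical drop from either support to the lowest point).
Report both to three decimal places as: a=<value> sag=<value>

a=65.192 sag=37.280

seed: a₀ = √(S³/(24(L−S))) = √(133.527³/(24·24.595)) = 63.507440
iter 1: u=1.051271  f(a)=+1.395e+00  f'(a)=-8.636e-01  a ← 63.507440 − (+1.395e+00/-8.636e-01) = 65.123223
iter 2: u=1.025187  f(a)=+5.503e-02  f'(a)=-7.967e-01  a ← 65.123223 − (+5.503e-02/-7.967e-01) = 65.192293
iter 3: u=1.024101  f(a)=+9.336e-05  f'(a)=-7.940e-01  a ← 65.192293 − (+9.336e-05/-7.940e-01) = 65.192410
iter 4: u=1.024099  f(a)=+2.697e-10  f'(a)=-7.940e-01  a ← 65.192410 − (+2.697e-10/-7.940e-01) = 65.192410
iter 5: u=1.024099  f(a)=+2.842e-14  f'(a)=-7.940e-01  a ← 65.192410 − (+2.842e-14/-7.940e-01) = 65.192410
converged: |Δa| < 1e-12 after 5 iterations
sag = a·(cosh(S/(2a)) − 1) = 65.192410·(cosh(1.024099) − 1) = 37.280474
T_max/T_min = cosh(S/(2a)) = 1.571853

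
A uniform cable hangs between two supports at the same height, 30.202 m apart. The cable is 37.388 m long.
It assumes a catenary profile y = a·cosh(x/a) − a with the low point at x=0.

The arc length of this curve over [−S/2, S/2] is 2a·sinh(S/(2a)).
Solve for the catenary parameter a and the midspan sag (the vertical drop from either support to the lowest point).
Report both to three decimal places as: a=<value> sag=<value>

a=13.067 sag=9.741

seed: a₀ = √(S³/(24(L−S))) = √(30.202³/(24·7.186)) = 12.638756
iter 1: u=1.194817  f(a)=+5.307e-01  f'(a)=-1.308e+00  a ← 12.638756 − (+5.307e-01/-1.308e+00) = 13.044511
iter 2: u=1.157652  f(a)=+2.663e-02  f'(a)=-1.180e+00  a ← 13.044511 − (+2.663e-02/-1.180e+00) = 13.067084
iter 3: u=1.155652  f(a)=+7.488e-05  f'(a)=-1.173e+00  a ← 13.067084 − (+7.488e-05/-1.173e+00) = 13.067148
iter 4: u=1.155646  f(a)=+5.958e-10  f'(a)=-1.173e+00  a ← 13.067148 − (+5.958e-10/-1.173e+00) = 13.067148
iter 5: u=1.155646  f(a)=+7.105e-15  f'(a)=-1.173e+00  a ← 13.067148 − (+7.105e-15/-1.173e+00) = 13.067148
converged: |Δa| < 1e-12 after 5 iterations
sag = a·(cosh(S/(2a)) − 1) = 13.067148·(cosh(1.155646) − 1) = 9.741096
T_max/T_min = cosh(S/(2a)) = 1.745465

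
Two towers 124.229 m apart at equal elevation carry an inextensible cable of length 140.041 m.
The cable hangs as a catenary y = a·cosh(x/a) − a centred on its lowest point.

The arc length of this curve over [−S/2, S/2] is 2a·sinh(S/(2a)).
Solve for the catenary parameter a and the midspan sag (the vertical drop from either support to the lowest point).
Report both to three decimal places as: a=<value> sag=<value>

seed: a₀ = √(S³/(24(L−S))) = √(124.229³/(24·15.812)) = 71.078043
iter 1: u=0.873892  f(a)=+6.149e-01  f'(a)=-4.798e-01  a ← 71.078043 − (+6.149e-01/-4.798e-01) = 72.359448
iter 2: u=0.858416  f(a)=+1.702e-02  f'(a)=-4.536e-01  a ← 72.359448 − (+1.702e-02/-4.536e-01) = 72.396973
iter 3: u=0.857971  f(a)=+1.387e-05  f'(a)=-4.529e-01  a ← 72.396973 − (+1.387e-05/-4.529e-01) = 72.397004
iter 4: u=0.857971  f(a)=+9.209e-12  f'(a)=-4.529e-01  a ← 72.397004 − (+9.209e-12/-4.529e-01) = 72.397004
converged: |Δa| < 1e-12 after 4 iterations
sag = a·(cosh(S/(2a)) − 1) = 72.397004·(cosh(0.857971) − 1) = 28.321399
T_max/T_min = cosh(S/(2a)) = 1.391196

a=72.397 sag=28.321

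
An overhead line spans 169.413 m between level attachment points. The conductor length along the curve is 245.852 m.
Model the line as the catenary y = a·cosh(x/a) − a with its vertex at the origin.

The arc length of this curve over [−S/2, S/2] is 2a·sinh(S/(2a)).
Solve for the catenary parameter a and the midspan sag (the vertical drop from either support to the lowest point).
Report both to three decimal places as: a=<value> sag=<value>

a=54.658 sag=79.872

seed: a₀ = √(S³/(24(L−S))) = √(169.413³/(24·76.439)) = 51.482186
iter 1: u=1.645356  f(a)=+1.104e+01  f'(a)=-3.855e+00  a ← 51.482186 − (+1.104e+01/-3.855e+00) = 54.345701
iter 2: u=1.558661  f(a)=+9.880e-01  f'(a)=-3.193e+00  a ← 54.345701 − (+9.880e-01/-3.193e+00) = 54.655089
iter 3: u=1.549837  f(a)=+9.632e-03  f'(a)=-3.131e+00  a ← 54.655089 − (+9.632e-03/-3.131e+00) = 54.658165
iter 4: u=1.549750  f(a)=+9.351e-07  f'(a)=-3.131e+00  a ← 54.658165 − (+9.351e-07/-3.131e+00) = 54.658165
iter 5: u=1.549750  f(a)=+2.842e-14  f'(a)=-3.131e+00  a ← 54.658165 − (+2.842e-14/-3.131e+00) = 54.658165
converged: |Δa| < 1e-12 after 5 iterations
sag = a·(cosh(S/(2a)) − 1) = 54.658165·(cosh(1.549750) − 1) = 79.871818
T_max/T_min = cosh(S/(2a)) = 2.461297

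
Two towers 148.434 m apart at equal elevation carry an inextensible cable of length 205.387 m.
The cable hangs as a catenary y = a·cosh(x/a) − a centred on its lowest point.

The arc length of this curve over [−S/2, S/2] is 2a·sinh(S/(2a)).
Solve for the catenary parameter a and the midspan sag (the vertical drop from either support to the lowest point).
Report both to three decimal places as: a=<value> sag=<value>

seed: a₀ = √(S³/(24(L−S))) = √(148.434³/(24·56.953)) = 48.914336
iter 1: u=1.517285  f(a)=+6.927e+00  f'(a)=-2.911e+00  a ← 48.914336 − (+6.927e+00/-2.911e+00) = 51.294036
iter 2: u=1.446893  f(a)=+5.376e-01  f'(a)=-2.475e+00  a ← 51.294036 − (+5.376e-01/-2.475e+00) = 51.511237
iter 3: u=1.440792  f(a)=+3.840e-03  f'(a)=-2.440e+00  a ← 51.511237 − (+3.840e-03/-2.440e+00) = 51.512811
iter 4: u=1.440748  f(a)=+1.990e-07  f'(a)=-2.440e+00  a ← 51.512811 − (+1.990e-07/-2.440e+00) = 51.512811
iter 5: u=1.440748  f(a)=+0.000e+00  f'(a)=-2.440e+00  a ← 51.512811 − (+0.000e+00/-2.440e+00) = 51.512811
converged: |Δa| < 1e-12 after 5 iterations
sag = a·(cosh(S/(2a)) − 1) = 51.512811·(cosh(1.440748) − 1) = 63.376373
T_max/T_min = cosh(S/(2a)) = 2.230303

a=51.513 sag=63.376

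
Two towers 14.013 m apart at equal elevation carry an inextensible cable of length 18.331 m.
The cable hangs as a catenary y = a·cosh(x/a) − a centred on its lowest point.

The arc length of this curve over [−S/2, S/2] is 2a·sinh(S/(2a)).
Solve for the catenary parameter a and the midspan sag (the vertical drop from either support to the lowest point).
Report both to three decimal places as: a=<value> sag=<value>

a=5.376 sag=5.250

seed: a₀ = √(S³/(24(L−S))) = √(14.013³/(24·4.318)) = 5.152877
iter 1: u=1.359726  f(a)=+4.172e-01  f'(a)=-2.007e+00  a ← 5.152877 − (+4.172e-01/-2.007e+00) = 5.360749
iter 2: u=1.307000  f(a)=+2.657e-02  f'(a)=-1.759e+00  a ← 5.360749 − (+2.657e-02/-1.759e+00) = 5.375858
iter 3: u=1.303327  f(a)=+1.240e-04  f'(a)=-1.742e+00  a ← 5.375858 − (+1.240e-04/-1.742e+00) = 5.375930
iter 4: u=1.303309  f(a)=+2.730e-09  f'(a)=-1.742e+00  a ← 5.375930 − (+2.730e-09/-1.742e+00) = 5.375930
iter 5: u=1.303309  f(a)=+0.000e+00  f'(a)=-1.742e+00  a ← 5.375930 − (+0.000e+00/-1.742e+00) = 5.375930
converged: |Δa| < 1e-12 after 5 iterations
sag = a·(cosh(S/(2a)) − 1) = 5.375930·(cosh(1.303309) − 1) = 5.249841
T_max/T_min = cosh(S/(2a)) = 1.976546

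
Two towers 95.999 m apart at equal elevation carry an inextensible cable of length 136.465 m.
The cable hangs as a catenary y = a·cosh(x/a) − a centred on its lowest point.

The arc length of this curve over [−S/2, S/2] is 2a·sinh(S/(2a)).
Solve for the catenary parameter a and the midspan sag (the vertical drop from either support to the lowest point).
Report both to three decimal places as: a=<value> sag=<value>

a=31.931 sag=43.403

seed: a₀ = √(S³/(24(L−S))) = √(95.999³/(24·40.466)) = 30.182090
iter 1: u=1.590331  f(a)=+5.436e+00  f'(a)=-3.424e+00  a ← 30.182090 − (+5.436e+00/-3.424e+00) = 31.769910
iter 2: u=1.510848  f(a)=+4.585e-01  f'(a)=-2.869e+00  a ← 31.769910 − (+4.585e-01/-2.869e+00) = 31.929732
iter 3: u=1.503285  f(a)=+3.924e-03  f'(a)=-2.820e+00  a ← 31.929732 − (+3.924e-03/-2.820e+00) = 31.931124
iter 4: u=1.503220  f(a)=+2.929e-07  f'(a)=-2.819e+00  a ← 31.931124 − (+2.929e-07/-2.819e+00) = 31.931124
iter 5: u=1.503220  f(a)=+5.684e-14  f'(a)=-2.819e+00  a ← 31.931124 − (+5.684e-14/-2.819e+00) = 31.931124
converged: |Δa| < 1e-12 after 5 iterations
sag = a·(cosh(S/(2a)) − 1) = 31.931124·(cosh(1.503220) − 1) = 43.403269
T_max/T_min = cosh(S/(2a)) = 2.359278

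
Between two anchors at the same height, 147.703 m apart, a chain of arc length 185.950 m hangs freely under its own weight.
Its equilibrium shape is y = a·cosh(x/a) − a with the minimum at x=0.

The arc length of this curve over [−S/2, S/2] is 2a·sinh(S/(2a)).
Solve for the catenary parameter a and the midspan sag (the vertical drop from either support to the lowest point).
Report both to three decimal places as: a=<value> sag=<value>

seed: a₀ = √(S³/(24(L−S))) = √(147.703³/(24·38.247)) = 59.248815
iter 1: u=1.246464  f(a)=+3.083e+00  f'(a)=-1.503e+00  a ← 59.248815 − (+3.083e+00/-1.503e+00) = 61.300216
iter 2: u=1.204751  f(a)=+1.674e-01  f'(a)=-1.344e+00  a ← 61.300216 − (+1.674e-01/-1.344e+00) = 61.424760
iter 3: u=1.202308  f(a)=+5.559e-04  f'(a)=-1.335e+00  a ← 61.424760 − (+5.559e-04/-1.335e+00) = 61.425176
iter 4: u=1.202300  f(a)=+6.175e-09  f'(a)=-1.335e+00  a ← 61.425176 − (+6.175e-09/-1.335e+00) = 61.425176
iter 5: u=1.202300  f(a)=+2.842e-14  f'(a)=-1.335e+00  a ← 61.425176 − (+2.842e-14/-1.335e+00) = 61.425176
converged: |Δa| < 1e-12 after 5 iterations
sag = a·(cosh(S/(2a)) − 1) = 61.425176·(cosh(1.202300) − 1) = 50.008225
T_max/T_min = cosh(S/(2a)) = 1.814132

a=61.425 sag=50.008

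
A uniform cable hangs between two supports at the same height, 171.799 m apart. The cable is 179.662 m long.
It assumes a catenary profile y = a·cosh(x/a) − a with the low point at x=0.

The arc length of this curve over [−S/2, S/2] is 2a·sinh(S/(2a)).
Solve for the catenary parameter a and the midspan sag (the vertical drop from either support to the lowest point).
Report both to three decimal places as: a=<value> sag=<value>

seed: a₀ = √(S³/(24(L−S))) = √(171.799³/(24·7.863)) = 163.919714
iter 1: u=0.524034  f(a)=+1.087e-01  f'(a)=-9.860e-02  a ← 163.919714 − (+1.087e-01/-9.860e-02) = 165.021892
iter 2: u=0.520534  f(a)=+1.106e-03  f'(a)=-9.660e-02  a ← 165.021892 − (+1.106e-03/-9.660e-02) = 165.033339
iter 3: u=0.520498  f(a)=+1.171e-07  f'(a)=-9.658e-02  a ← 165.033339 − (+1.171e-07/-9.658e-02) = 165.033340
iter 4: u=0.520498  f(a)=+2.842e-14  f'(a)=-9.658e-02  a ← 165.033340 − (+2.842e-14/-9.658e-02) = 165.033340
converged: |Δa| < 1e-12 after 4 iterations
sag = a·(cosh(S/(2a)) − 1) = 165.033340·(cosh(0.520498) − 1) = 22.864536
T_max/T_min = cosh(S/(2a)) = 1.138545

a=165.033 sag=22.865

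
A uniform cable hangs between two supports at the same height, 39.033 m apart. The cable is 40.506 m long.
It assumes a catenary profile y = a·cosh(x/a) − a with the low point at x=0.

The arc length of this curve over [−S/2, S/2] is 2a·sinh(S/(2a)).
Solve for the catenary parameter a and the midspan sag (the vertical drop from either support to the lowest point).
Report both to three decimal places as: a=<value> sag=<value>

a=41.245 sag=4.704

seed: a₀ = √(S³/(24(L−S))) = √(39.033³/(24·1.473)) = 41.014829
iter 1: u=0.475840  f(a)=+1.677e-02  f'(a)=-7.347e-02  a ← 41.014829 − (+1.677e-02/-7.347e-02) = 41.243043
iter 2: u=0.473207  f(a)=+1.410e-04  f'(a)=-7.224e-02  a ← 41.243043 − (+1.410e-04/-7.224e-02) = 41.244995
iter 3: u=0.473185  f(a)=+1.015e-08  f'(a)=-7.223e-02  a ← 41.244995 − (+1.015e-08/-7.223e-02) = 41.244995
iter 4: u=0.473185  f(a)=+0.000e+00  f'(a)=-7.223e-02  a ← 41.244995 − (+0.000e+00/-7.223e-02) = 41.244995
converged: |Δa| < 1e-12 after 4 iterations
sag = a·(cosh(S/(2a)) − 1) = 41.244995·(cosh(0.473185) − 1) = 4.704255
T_max/T_min = cosh(S/(2a)) = 1.114056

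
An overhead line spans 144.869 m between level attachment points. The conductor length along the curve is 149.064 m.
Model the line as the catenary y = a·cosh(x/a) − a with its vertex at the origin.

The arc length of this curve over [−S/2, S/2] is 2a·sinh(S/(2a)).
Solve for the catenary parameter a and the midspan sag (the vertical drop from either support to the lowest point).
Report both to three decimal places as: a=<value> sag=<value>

seed: a₀ = √(S³/(24(L−S))) = √(144.869³/(24·4.195)) = 173.776718
iter 1: u=0.416825  f(a)=+3.659e-02  f'(a)=-4.912e-02  a ← 173.776718 − (+3.659e-02/-4.912e-02) = 174.521638
iter 2: u=0.415046  f(a)=+2.366e-04  f'(a)=-4.849e-02  a ← 174.521638 − (+2.366e-04/-4.849e-02) = 174.526518
iter 3: u=0.415034  f(a)=+1.004e-08  f'(a)=-4.849e-02  a ← 174.526518 − (+1.004e-08/-4.849e-02) = 174.526518
iter 4: u=0.415034  f(a)=+0.000e+00  f'(a)=-4.849e-02  a ← 174.526518 − (+0.000e+00/-4.849e-02) = 174.526518
converged: |Δa| < 1e-12 after 4 iterations
sag = a·(cosh(S/(2a)) − 1) = 174.526518·(cosh(0.415034) − 1) = 15.248413
T_max/T_min = cosh(S/(2a)) = 1.087370

a=174.527 sag=15.248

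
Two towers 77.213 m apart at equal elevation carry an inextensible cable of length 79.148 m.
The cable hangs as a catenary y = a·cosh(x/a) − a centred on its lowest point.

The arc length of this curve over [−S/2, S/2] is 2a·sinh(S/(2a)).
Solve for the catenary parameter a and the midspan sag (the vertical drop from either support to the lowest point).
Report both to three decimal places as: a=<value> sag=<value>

seed: a₀ = √(S³/(24(L−S))) = √(77.213³/(24·1.935)) = 99.561065
iter 1: u=0.387767  f(a)=+1.460e-02  f'(a)=-3.946e-02  a ← 99.561065 − (+1.460e-02/-3.946e-02) = 99.931073
iter 2: u=0.386331  f(a)=+8.179e-05  f'(a)=-3.902e-02  a ← 99.931073 − (+8.179e-05/-3.902e-02) = 99.933169
iter 3: u=0.386323  f(a)=+2.599e-09  f'(a)=-3.901e-02  a ← 99.933169 − (+2.599e-09/-3.901e-02) = 99.933169
iter 4: u=0.386323  f(a)=+0.000e+00  f'(a)=-3.901e-02  a ← 99.933169 − (+0.000e+00/-3.901e-02) = 99.933169
converged: |Δa| < 1e-12 after 4 iterations
sag = a·(cosh(S/(2a)) − 1) = 99.933169·(cosh(0.386323) − 1) = 7.550503
T_max/T_min = cosh(S/(2a)) = 1.075556

a=99.933 sag=7.551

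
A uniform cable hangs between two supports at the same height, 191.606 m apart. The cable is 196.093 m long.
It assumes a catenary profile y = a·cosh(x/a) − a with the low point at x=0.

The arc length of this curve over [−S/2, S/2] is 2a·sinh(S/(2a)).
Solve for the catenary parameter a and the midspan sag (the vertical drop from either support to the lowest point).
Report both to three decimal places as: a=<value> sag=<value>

seed: a₀ = √(S³/(24(L−S))) = √(191.606³/(24·4.487)) = 255.581845
iter 1: u=0.374843  f(a)=+3.163e-02  f'(a)=-3.561e-02  a ← 255.581845 − (+3.163e-02/-3.561e-02) = 256.470088
iter 2: u=0.373545  f(a)=+1.656e-04  f'(a)=-3.524e-02  a ← 256.470088 − (+1.656e-04/-3.524e-02) = 256.474789
iter 3: u=0.373538  f(a)=+4.596e-09  f'(a)=-3.523e-02  a ← 256.474789 − (+4.596e-09/-3.523e-02) = 256.474789
iter 4: u=0.373538  f(a)=+0.000e+00  f'(a)=-3.523e-02  a ← 256.474789 − (+0.000e+00/-3.523e-02) = 256.474789
converged: |Δa| < 1e-12 after 4 iterations
sag = a·(cosh(S/(2a)) − 1) = 256.474789·(cosh(0.373538) − 1) = 18.102037
T_max/T_min = cosh(S/(2a)) = 1.070580

a=256.475 sag=18.102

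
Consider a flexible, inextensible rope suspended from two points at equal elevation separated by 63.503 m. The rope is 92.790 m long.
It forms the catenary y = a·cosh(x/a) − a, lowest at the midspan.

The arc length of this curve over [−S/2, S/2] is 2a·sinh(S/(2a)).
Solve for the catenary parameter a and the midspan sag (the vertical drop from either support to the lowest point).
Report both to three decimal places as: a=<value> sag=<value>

a=20.289 sag=30.348

seed: a₀ = √(S³/(24(L−S))) = √(63.503³/(24·29.287)) = 19.087467
iter 1: u=1.663474  f(a)=+4.330e+00  f'(a)=-4.006e+00  a ← 19.087467 − (+4.330e+00/-4.006e+00) = 20.168173
iter 2: u=1.574337  f(a)=+3.949e-01  f'(a)=-3.306e+00  a ← 20.168173 − (+3.949e-01/-3.306e+00) = 20.287633
iter 3: u=1.565067  f(a)=+4.014e-03  f'(a)=-3.239e+00  a ← 20.287633 − (+4.014e-03/-3.239e+00) = 20.288872
iter 4: u=1.564971  f(a)=+4.240e-07  f'(a)=-3.238e+00  a ← 20.288872 − (+4.240e-07/-3.238e+00) = 20.288872
iter 5: u=1.564971  f(a)=-1.421e-14  f'(a)=-3.238e+00  a ← 20.288872 − (-1.421e-14/-3.238e+00) = 20.288872
converged: |Δa| < 1e-12 after 5 iterations
sag = a·(cosh(S/(2a)) − 1) = 20.288872·(cosh(1.564971) − 1) = 30.348410
T_max/T_min = cosh(S/(2a)) = 2.495816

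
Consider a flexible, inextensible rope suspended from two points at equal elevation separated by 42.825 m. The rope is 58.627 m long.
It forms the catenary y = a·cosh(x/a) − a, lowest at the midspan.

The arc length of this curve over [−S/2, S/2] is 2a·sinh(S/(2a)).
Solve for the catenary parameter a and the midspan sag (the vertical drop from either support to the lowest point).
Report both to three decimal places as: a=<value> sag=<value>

a=15.128 sag=17.859

seed: a₀ = √(S³/(24(L−S))) = √(42.825³/(24·15.802)) = 14.390782
iter 1: u=1.487932  f(a)=+1.844e+00  f'(a)=-2.722e+00  a ← 14.390782 − (+1.844e+00/-2.722e+00) = 15.068249
iter 2: u=1.421034  f(a)=+1.382e-01  f'(a)=-2.328e+00  a ← 15.068249 − (+1.382e-01/-2.328e+00) = 15.127622
iter 3: u=1.415457  f(a)=+9.157e-04  f'(a)=-2.298e+00  a ← 15.127622 − (+9.157e-04/-2.298e+00) = 15.128020
iter 4: u=1.415420  f(a)=+4.076e-08  f'(a)=-2.297e+00  a ← 15.128020 − (+4.076e-08/-2.297e+00) = 15.128020
iter 5: u=1.415420  f(a)=+0.000e+00  f'(a)=-2.297e+00  a ← 15.128020 − (+0.000e+00/-2.297e+00) = 15.128020
converged: |Δa| < 1e-12 after 5 iterations
sag = a·(cosh(S/(2a)) − 1) = 15.128020·(cosh(1.415420) − 1) = 17.858921
T_max/T_min = cosh(S/(2a)) = 2.180519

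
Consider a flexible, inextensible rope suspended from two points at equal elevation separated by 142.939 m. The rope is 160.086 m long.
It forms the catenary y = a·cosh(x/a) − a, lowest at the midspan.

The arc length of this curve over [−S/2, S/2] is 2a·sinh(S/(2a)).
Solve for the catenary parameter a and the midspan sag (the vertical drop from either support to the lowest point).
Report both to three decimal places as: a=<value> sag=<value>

seed: a₀ = √(S³/(24(L−S))) = √(142.939³/(24·17.147)) = 84.241563
iter 1: u=0.848388  f(a)=+6.278e-01  f'(a)=-4.372e-01  a ← 84.241563 − (+6.278e-01/-4.372e-01) = 85.677595
iter 2: u=0.834168  f(a)=+1.641e-02  f'(a)=-4.146e-01  a ← 85.677595 − (+1.641e-02/-4.146e-01) = 85.717183
iter 3: u=0.833783  f(a)=+1.188e-05  f'(a)=-4.140e-01  a ← 85.717183 − (+1.188e-05/-4.140e-01) = 85.717212
iter 4: u=0.833782  f(a)=+6.253e-12  f'(a)=-4.140e-01  a ← 85.717212 − (+6.253e-12/-4.140e-01) = 85.717212
converged: |Δa| < 1e-12 after 4 iterations
sag = a·(cosh(S/(2a)) − 1) = 85.717212·(cosh(0.833782) − 1) = 31.561611
T_max/T_min = cosh(S/(2a)) = 1.368206

a=85.717 sag=31.562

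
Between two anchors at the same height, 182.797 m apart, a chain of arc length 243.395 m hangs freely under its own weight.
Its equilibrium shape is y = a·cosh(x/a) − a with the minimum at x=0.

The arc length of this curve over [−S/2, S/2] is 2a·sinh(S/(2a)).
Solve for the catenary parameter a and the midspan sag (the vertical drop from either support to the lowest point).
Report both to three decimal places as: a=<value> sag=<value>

seed: a₀ = √(S³/(24(L−S))) = √(182.797³/(24·60.598)) = 64.806539
iter 1: u=1.410328  f(a)=+6.320e+00  f'(a)=-2.270e+00  a ← 64.806539 − (+6.320e+00/-2.270e+00) = 67.591273
iter 2: u=1.352223  f(a)=+4.302e-01  f'(a)=-1.970e+00  a ← 67.591273 − (+4.302e-01/-1.970e+00) = 67.809625
iter 3: u=1.347869  f(a)=+2.315e-03  f'(a)=-1.949e+00  a ← 67.809625 − (+2.315e-03/-1.949e+00) = 67.810813
iter 4: u=1.347846  f(a)=+6.784e-08  f'(a)=-1.949e+00  a ← 67.810813 − (+6.784e-08/-1.949e+00) = 67.810813
iter 5: u=1.347846  f(a)=+5.684e-14  f'(a)=-1.949e+00  a ← 67.810813 − (+5.684e-14/-1.949e+00) = 67.810813
converged: |Δa| < 1e-12 after 5 iterations
sag = a·(cosh(S/(2a)) − 1) = 67.810813·(cosh(1.347846) − 1) = 71.503895
T_max/T_min = cosh(S/(2a)) = 2.054462

a=67.811 sag=71.504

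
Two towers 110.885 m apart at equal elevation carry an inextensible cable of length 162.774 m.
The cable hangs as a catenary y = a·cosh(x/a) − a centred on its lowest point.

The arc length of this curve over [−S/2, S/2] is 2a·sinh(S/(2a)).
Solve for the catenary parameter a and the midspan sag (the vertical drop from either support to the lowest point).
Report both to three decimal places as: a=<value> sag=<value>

seed: a₀ = √(S³/(24(L−S))) = √(110.885³/(24·51.889)) = 33.087651
iter 1: u=1.675625  f(a)=+7.791e+00  f'(a)=-4.110e+00  a ← 33.087651 − (+7.791e+00/-4.110e+00) = 34.983196
iter 2: u=1.584832  f(a)=+7.197e-01  f'(a)=-3.383e+00  a ← 34.983196 − (+7.197e-01/-3.383e+00) = 35.195928
iter 3: u=1.575253  f(a)=+7.520e-03  f'(a)=-3.313e+00  a ← 35.195928 − (+7.520e-03/-3.313e+00) = 35.198198
iter 4: u=1.575152  f(a)=+8.402e-07  f'(a)=-3.312e+00  a ← 35.198198 − (+8.402e-07/-3.312e+00) = 35.198198
iter 5: u=1.575152  f(a)=+2.842e-14  f'(a)=-3.312e+00  a ← 35.198198 − (+2.842e-14/-3.312e+00) = 35.198198
converged: |Δa| < 1e-12 after 5 iterations
sag = a·(cosh(S/(2a)) − 1) = 35.198198·(cosh(1.575152) − 1) = 53.473990
T_max/T_min = cosh(S/(2a)) = 2.519225

a=35.198 sag=53.474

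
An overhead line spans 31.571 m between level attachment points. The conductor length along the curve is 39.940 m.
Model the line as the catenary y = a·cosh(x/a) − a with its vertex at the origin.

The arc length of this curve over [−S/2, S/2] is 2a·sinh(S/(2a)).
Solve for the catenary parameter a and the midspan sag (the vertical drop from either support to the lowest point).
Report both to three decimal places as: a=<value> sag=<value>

a=12.987 sag=10.835

seed: a₀ = √(S³/(24(L−S))) = √(31.571³/(24·8.369)) = 12.516707
iter 1: u=1.261154  f(a)=+6.913e-01  f'(a)=-1.562e+00  a ← 12.516707 − (+6.913e-01/-1.562e+00) = 12.959183
iter 2: u=1.218094  f(a)=+3.835e-02  f'(a)=-1.393e+00  a ← 12.959183 − (+3.835e-02/-1.393e+00) = 12.986705
iter 3: u=1.215512  f(a)=+1.334e-04  f'(a)=-1.384e+00  a ← 12.986705 − (+1.334e-04/-1.384e+00) = 12.986801
iter 4: u=1.215503  f(a)=+1.625e-09  f'(a)=-1.384e+00  a ← 12.986801 − (+1.625e-09/-1.384e+00) = 12.986801
iter 5: u=1.215503  f(a)=+7.105e-15  f'(a)=-1.384e+00  a ← 12.986801 − (+7.105e-15/-1.384e+00) = 12.986801
converged: |Δa| < 1e-12 after 5 iterations
sag = a·(cosh(S/(2a)) − 1) = 12.986801·(cosh(1.215503) − 1) = 10.834574
T_max/T_min = cosh(S/(2a)) = 1.834276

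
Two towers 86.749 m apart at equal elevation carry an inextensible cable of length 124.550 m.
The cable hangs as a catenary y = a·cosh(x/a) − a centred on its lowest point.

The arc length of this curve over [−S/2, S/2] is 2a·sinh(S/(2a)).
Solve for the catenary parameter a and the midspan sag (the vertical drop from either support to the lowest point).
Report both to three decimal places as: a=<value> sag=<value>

a=28.428 sag=40.029

seed: a₀ = √(S³/(24(L−S))) = √(86.749³/(24·37.801)) = 26.824983
iter 1: u=1.616944  f(a)=+5.261e+00  f'(a)=-3.627e+00  a ← 26.824983 − (+5.261e+00/-3.627e+00) = 28.275209
iter 2: u=1.534012  f(a)=+4.567e-01  f'(a)=-3.023e+00  a ← 28.275209 − (+4.567e-01/-3.023e+00) = 28.426315
iter 3: u=1.525857  f(a)=+4.166e-03  f'(a)=-2.968e+00  a ← 28.426315 − (+4.166e-03/-2.968e+00) = 28.427718
iter 4: u=1.525782  f(a)=+3.536e-07  f'(a)=-2.967e+00  a ← 28.427718 − (+3.536e-07/-2.967e+00) = 28.427719
iter 5: u=1.525782  f(a)=+0.000e+00  f'(a)=-2.967e+00  a ← 28.427719 − (+0.000e+00/-2.967e+00) = 28.427719
converged: |Δa| < 1e-12 after 5 iterations
sag = a·(cosh(S/(2a)) − 1) = 28.427719·(cosh(1.525782) − 1) = 40.028916
T_max/T_min = cosh(S/(2a)) = 2.408095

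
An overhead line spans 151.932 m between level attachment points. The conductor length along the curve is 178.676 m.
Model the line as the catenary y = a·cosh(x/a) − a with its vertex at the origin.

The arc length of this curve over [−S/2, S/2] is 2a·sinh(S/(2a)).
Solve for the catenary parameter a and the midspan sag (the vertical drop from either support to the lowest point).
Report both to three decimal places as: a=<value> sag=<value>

a=75.796 sag=41.363

seed: a₀ = √(S³/(24(L−S))) = √(151.932³/(24·26.744)) = 73.918829
iter 1: u=1.027695  f(a)=+1.448e+00  f'(a)=-8.030e-01  a ← 73.918829 − (+1.448e+00/-8.030e-01) = 75.722553
iter 2: u=1.003215  f(a)=+5.471e-02  f'(a)=-7.433e-01  a ← 75.722553 − (+5.471e-02/-7.433e-01) = 75.796149
iter 3: u=1.002241  f(a)=+8.484e-05  f'(a)=-7.410e-01  a ← 75.796149 − (+8.484e-05/-7.410e-01) = 75.796264
iter 4: u=1.002239  f(a)=+2.047e-10  f'(a)=-7.410e-01  a ← 75.796264 − (+2.047e-10/-7.410e-01) = 75.796264
iter 5: u=1.002239  f(a)=+2.842e-14  f'(a)=-7.410e-01  a ← 75.796264 − (+2.842e-14/-7.410e-01) = 75.796264
converged: |Δa| < 1e-12 after 5 iterations
sag = a·(cosh(S/(2a)) − 1) = 75.796264·(cosh(1.002239) − 1) = 41.363251
T_max/T_min = cosh(S/(2a)) = 1.545716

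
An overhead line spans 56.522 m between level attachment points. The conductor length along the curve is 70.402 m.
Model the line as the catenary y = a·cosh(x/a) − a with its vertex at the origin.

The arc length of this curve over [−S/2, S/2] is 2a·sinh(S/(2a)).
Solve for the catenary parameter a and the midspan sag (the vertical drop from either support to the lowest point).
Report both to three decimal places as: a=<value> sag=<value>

a=24.096 sag=18.562

seed: a₀ = √(S³/(24(L−S))) = √(56.522³/(24·13.880)) = 23.282302
iter 1: u=1.213840  f(a)=+1.059e+00  f'(a)=-1.378e+00  a ← 23.282302 − (+1.059e+00/-1.378e+00) = 24.051203
iter 2: u=1.175035  f(a)=+5.473e-02  f'(a)=-1.238e+00  a ← 24.051203 − (+5.473e-02/-1.238e+00) = 24.095396
iter 3: u=1.172880  f(a)=+1.638e-04  f'(a)=-1.231e+00  a ← 24.095396 − (+1.638e-04/-1.231e+00) = 24.095529
iter 4: u=1.172873  f(a)=+1.476e-09  f'(a)=-1.231e+00  a ← 24.095529 − (+1.476e-09/-1.231e+00) = 24.095529
iter 5: u=1.172873  f(a)=+1.421e-14  f'(a)=-1.231e+00  a ← 24.095529 − (+1.421e-14/-1.231e+00) = 24.095529
converged: |Δa| < 1e-12 after 5 iterations
sag = a·(cosh(S/(2a)) − 1) = 24.095529·(cosh(1.172873) − 1) = 18.562470
T_max/T_min = cosh(S/(2a)) = 1.770370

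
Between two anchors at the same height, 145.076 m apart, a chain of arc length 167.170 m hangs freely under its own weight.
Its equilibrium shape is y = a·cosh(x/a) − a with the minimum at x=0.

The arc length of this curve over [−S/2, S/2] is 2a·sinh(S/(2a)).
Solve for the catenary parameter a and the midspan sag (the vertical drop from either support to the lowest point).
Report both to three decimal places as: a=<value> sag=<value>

a=77.560 sag=36.466

seed: a₀ = √(S³/(24(L−S))) = √(145.076³/(24·22.094)) = 75.884061
iter 1: u=0.955906  f(a)=+1.032e+00  f'(a)=-6.373e-01  a ← 75.884061 − (+1.032e+00/-6.373e-01) = 77.502911
iter 2: u=0.935939  f(a)=+3.394e-02  f'(a)=-5.960e-01  a ← 77.502911 − (+3.394e-02/-5.960e-01) = 77.559855
iter 3: u=0.935252  f(a)=+3.949e-05  f'(a)=-5.946e-01  a ← 77.559855 − (+3.949e-05/-5.946e-01) = 77.559922
iter 4: u=0.935251  f(a)=+5.360e-11  f'(a)=-5.946e-01  a ← 77.559922 − (+5.360e-11/-5.946e-01) = 77.559922
iter 5: u=0.935251  f(a)=+2.842e-14  f'(a)=-5.946e-01  a ← 77.559922 − (+2.842e-14/-5.946e-01) = 77.559922
converged: |Δa| < 1e-12 after 5 iterations
sag = a·(cosh(S/(2a)) − 1) = 77.559922·(cosh(0.935251) − 1) = 36.466363
T_max/T_min = cosh(S/(2a)) = 1.470170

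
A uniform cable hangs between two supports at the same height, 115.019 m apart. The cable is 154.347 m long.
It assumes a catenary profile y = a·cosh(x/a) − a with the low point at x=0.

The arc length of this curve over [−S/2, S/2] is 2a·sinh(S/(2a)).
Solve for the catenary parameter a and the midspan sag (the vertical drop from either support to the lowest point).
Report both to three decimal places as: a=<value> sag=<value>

a=42.067 sag=45.827

seed: a₀ = √(S³/(24(L−S))) = √(115.019³/(24·39.328)) = 40.151135
iter 1: u=1.432326  f(a)=+4.237e+00  f'(a)=-2.391e+00  a ← 40.151135 − (+4.237e+00/-2.391e+00) = 41.922816
iter 2: u=1.371795  f(a)=+2.966e-01  f'(a)=-2.067e+00  a ← 41.922816 − (+2.966e-01/-2.067e+00) = 42.066271
iter 3: u=1.367117  f(a)=+1.695e-03  f'(a)=-2.044e+00  a ← 42.066271 − (+1.695e-03/-2.044e+00) = 42.067100
iter 4: u=1.367090  f(a)=+5.606e-08  f'(a)=-2.044e+00  a ← 42.067100 − (+5.606e-08/-2.044e+00) = 42.067100
iter 5: u=1.367090  f(a)=+0.000e+00  f'(a)=-2.044e+00  a ← 42.067100 − (+0.000e+00/-2.044e+00) = 42.067100
converged: |Δa| < 1e-12 after 5 iterations
sag = a·(cosh(S/(2a)) − 1) = 42.067100·(cosh(1.367090) − 1) = 45.827098
T_max/T_min = cosh(S/(2a)) = 2.089381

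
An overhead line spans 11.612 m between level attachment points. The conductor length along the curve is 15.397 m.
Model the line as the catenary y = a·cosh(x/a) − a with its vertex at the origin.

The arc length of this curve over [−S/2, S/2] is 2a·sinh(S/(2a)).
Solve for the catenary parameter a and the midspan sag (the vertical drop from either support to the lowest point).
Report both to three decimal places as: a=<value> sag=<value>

a=4.341 sag=4.497

seed: a₀ = √(S³/(24(L−S))) = √(11.612³/(24·3.785)) = 4.151662
iter 1: u=1.398476  f(a)=+3.878e-01  f'(a)=-2.206e+00  a ← 4.151662 − (+3.878e-01/-2.206e+00) = 4.327487
iter 2: u=1.341656  f(a)=+2.600e-02  f'(a)=-1.919e+00  a ← 4.327487 − (+2.600e-02/-1.919e+00) = 4.341034
iter 3: u=1.337469  f(a)=+1.354e-04  f'(a)=-1.899e+00  a ← 4.341034 − (+1.354e-04/-1.899e+00) = 4.341105
iter 4: u=1.337447  f(a)=+3.714e-09  f'(a)=-1.899e+00  a ← 4.341105 − (+3.714e-09/-1.899e+00) = 4.341105
iter 5: u=1.337447  f(a)=-1.776e-15  f'(a)=-1.899e+00  a ← 4.341105 − (-1.776e-15/-1.899e+00) = 4.341105
converged: |Δa| < 1e-12 after 5 iterations
sag = a·(cosh(S/(2a)) − 1) = 4.341105·(cosh(1.337447) − 1) = 4.497000
T_max/T_min = cosh(S/(2a)) = 2.035911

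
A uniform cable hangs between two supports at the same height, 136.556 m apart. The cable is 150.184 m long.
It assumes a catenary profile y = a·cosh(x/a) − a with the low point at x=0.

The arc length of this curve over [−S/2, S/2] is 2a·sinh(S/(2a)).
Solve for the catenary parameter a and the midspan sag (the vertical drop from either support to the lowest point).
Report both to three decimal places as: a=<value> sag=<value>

a=89.527 sag=27.323

seed: a₀ = √(S³/(24(L−S))) = √(136.556³/(24·13.628)) = 88.235733
iter 1: u=0.773813  f(a)=+4.139e-01  f'(a)=-3.278e-01  a ← 88.235733 − (+4.139e-01/-3.278e-01) = 89.498344
iter 2: u=0.762897  f(a)=+9.051e-03  f'(a)=-3.136e-01  a ← 89.498344 − (+9.051e-03/-3.136e-01) = 89.527206
iter 3: u=0.762651  f(a)=+4.543e-06  f'(a)=-3.133e-01  a ← 89.527206 − (+4.543e-06/-3.133e-01) = 89.527221
iter 4: u=0.762651  f(a)=+1.137e-12  f'(a)=-3.133e-01  a ← 89.527221 − (+1.137e-12/-3.133e-01) = 89.527221
converged: |Δa| < 1e-12 after 4 iterations
sag = a·(cosh(S/(2a)) − 1) = 89.527221·(cosh(0.762651) − 1) = 27.322819
T_max/T_min = cosh(S/(2a)) = 1.305190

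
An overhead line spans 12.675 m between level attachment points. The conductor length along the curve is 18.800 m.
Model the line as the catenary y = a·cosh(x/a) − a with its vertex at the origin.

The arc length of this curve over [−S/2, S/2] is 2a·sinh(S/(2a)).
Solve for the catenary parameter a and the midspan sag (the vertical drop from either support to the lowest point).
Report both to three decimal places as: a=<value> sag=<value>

seed: a₀ = √(S³/(24(L−S))) = √(12.675³/(24·6.125)) = 3.721888
iter 1: u=1.702765  f(a)=+9.518e-01  f'(a)=-4.350e+00  a ← 3.721888 − (+9.518e-01/-4.350e+00) = 3.940690
iter 2: u=1.608221  f(a)=+9.039e-02  f'(a)=-3.560e+00  a ← 3.940690 − (+9.039e-02/-3.560e+00) = 3.966082
iter 3: u=1.597925  f(a)=+1.004e-03  f'(a)=-3.481e+00  a ← 3.966082 − (+1.004e-03/-3.481e+00) = 3.966370
iter 4: u=1.597808  f(a)=+1.269e-07  f'(a)=-3.480e+00  a ← 3.966370 − (+1.269e-07/-3.480e+00) = 3.966370
iter 5: u=1.597808  f(a)=+3.553e-15  f'(a)=-3.480e+00  a ← 3.966370 − (+3.553e-15/-3.480e+00) = 3.966370
converged: |Δa| < 1e-12 after 5 iterations
sag = a·(cosh(S/(2a)) − 1) = 3.966370·(cosh(1.597808) − 1) = 6.236183
T_max/T_min = cosh(S/(2a)) = 2.572264

a=3.966 sag=6.236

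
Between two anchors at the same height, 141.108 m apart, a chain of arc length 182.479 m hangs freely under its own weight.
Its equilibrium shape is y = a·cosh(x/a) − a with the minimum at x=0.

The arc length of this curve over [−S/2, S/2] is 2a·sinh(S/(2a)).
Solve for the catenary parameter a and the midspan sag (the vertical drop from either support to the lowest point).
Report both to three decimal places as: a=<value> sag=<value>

a=55.393 sag=51.345

seed: a₀ = √(S³/(24(L−S))) = √(141.108³/(24·41.371)) = 53.195369
iter 1: u=1.326318  f(a)=+3.795e+00  f'(a)=-1.847e+00  a ← 53.195369 − (+3.795e+00/-1.847e+00) = 55.250266
iter 2: u=1.276989  f(a)=+2.310e-01  f'(a)=-1.628e+00  a ← 55.250266 − (+2.310e-01/-1.628e+00) = 55.392126
iter 3: u=1.273719  f(a)=+9.783e-04  f'(a)=-1.614e+00  a ← 55.392126 − (+9.783e-04/-1.614e+00) = 55.392732
iter 4: u=1.273705  f(a)=+1.772e-08  f'(a)=-1.614e+00  a ← 55.392732 − (+1.772e-08/-1.614e+00) = 55.392732
iter 5: u=1.273705  f(a)=+2.842e-14  f'(a)=-1.614e+00  a ← 55.392732 − (+2.842e-14/-1.614e+00) = 55.392732
converged: |Δa| < 1e-12 after 5 iterations
sag = a·(cosh(S/(2a)) − 1) = 55.392732·(cosh(1.273705) − 1) = 51.345270
T_max/T_min = cosh(S/(2a)) = 1.926932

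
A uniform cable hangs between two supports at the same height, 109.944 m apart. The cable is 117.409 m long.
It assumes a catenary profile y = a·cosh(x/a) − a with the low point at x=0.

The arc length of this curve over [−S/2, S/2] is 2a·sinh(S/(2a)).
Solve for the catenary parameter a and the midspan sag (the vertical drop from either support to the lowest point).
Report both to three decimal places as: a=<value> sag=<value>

seed: a₀ = √(S³/(24(L−S))) = √(109.944³/(24·7.465)) = 86.126495
iter 1: u=0.638270  f(a)=+1.535e-01  f'(a)=-1.805e-01  a ← 86.126495 − (+1.535e-01/-1.805e-01) = 86.977067
iter 2: u=0.632029  f(a)=+2.304e-03  f'(a)=-1.751e-01  a ← 86.977067 − (+2.304e-03/-1.751e-01) = 86.990224
iter 3: u=0.631933  f(a)=+5.365e-07  f'(a)=-1.751e-01  a ← 86.990224 − (+5.365e-07/-1.751e-01) = 86.990227
iter 4: u=0.631933  f(a)=+1.421e-14  f'(a)=-1.751e-01  a ← 86.990227 − (+1.421e-14/-1.751e-01) = 86.990227
converged: |Δa| < 1e-12 after 4 iterations
sag = a·(cosh(S/(2a)) − 1) = 86.990227·(cosh(0.631933) − 1) = 17.955082
T_max/T_min = cosh(S/(2a)) = 1.206403

a=86.990 sag=17.955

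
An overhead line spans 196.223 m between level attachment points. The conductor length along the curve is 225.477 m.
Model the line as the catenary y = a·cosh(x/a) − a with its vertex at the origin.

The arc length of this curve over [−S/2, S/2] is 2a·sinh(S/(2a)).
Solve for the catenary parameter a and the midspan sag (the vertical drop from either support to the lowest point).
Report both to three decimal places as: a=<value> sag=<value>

a=105.980 sag=48.751

seed: a₀ = √(S³/(24(L−S))) = √(196.223³/(24·29.254)) = 103.735312
iter 1: u=0.945787  f(a)=+1.337e+00  f'(a)=-6.161e-01  a ← 103.735312 − (+1.337e+00/-6.161e-01) = 105.904787
iter 2: u=0.926412  f(a)=+4.308e-02  f'(a)=-5.770e-01  a ← 105.904787 − (+4.308e-02/-5.770e-01) = 105.979456
iter 3: u=0.925760  f(a)=+4.806e-05  f'(a)=-5.757e-01  a ← 105.979456 − (+4.806e-05/-5.757e-01) = 105.979539
iter 4: u=0.925759  f(a)=+5.997e-11  f'(a)=-5.757e-01  a ← 105.979539 − (+5.997e-11/-5.757e-01) = 105.979539
converged: |Δa| < 1e-12 after 4 iterations
sag = a·(cosh(S/(2a)) − 1) = 105.979539·(cosh(0.925759) − 1) = 48.751298
T_max/T_min = cosh(S/(2a)) = 1.460007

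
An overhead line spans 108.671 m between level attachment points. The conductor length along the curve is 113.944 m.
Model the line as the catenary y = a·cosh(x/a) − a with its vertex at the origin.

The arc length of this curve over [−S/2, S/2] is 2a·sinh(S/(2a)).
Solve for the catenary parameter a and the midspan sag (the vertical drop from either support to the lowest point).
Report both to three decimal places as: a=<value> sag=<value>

seed: a₀ = √(S³/(24(L−S))) = √(108.671³/(24·5.273)) = 100.701511
iter 1: u=0.539570  f(a)=+7.729e-02  f'(a)=-1.078e-01  a ← 100.701511 − (+7.729e-02/-1.078e-01) = 101.418466
iter 2: u=0.535755  f(a)=+8.332e-04  f'(a)=-1.055e-01  a ← 101.418466 − (+8.332e-04/-1.055e-01) = 101.426365
iter 3: u=0.535714  f(a)=+9.917e-08  f'(a)=-1.055e-01  a ← 101.426365 − (+9.917e-08/-1.055e-01) = 101.426366
iter 4: u=0.535714  f(a)=+1.421e-14  f'(a)=-1.055e-01  a ← 101.426366 − (+1.421e-14/-1.055e-01) = 101.426366
converged: |Δa| < 1e-12 after 4 iterations
sag = a·(cosh(S/(2a)) − 1) = 101.426366·(cosh(0.535714) − 1) = 14.905558
T_max/T_min = cosh(S/(2a)) = 1.146959

a=101.426 sag=14.906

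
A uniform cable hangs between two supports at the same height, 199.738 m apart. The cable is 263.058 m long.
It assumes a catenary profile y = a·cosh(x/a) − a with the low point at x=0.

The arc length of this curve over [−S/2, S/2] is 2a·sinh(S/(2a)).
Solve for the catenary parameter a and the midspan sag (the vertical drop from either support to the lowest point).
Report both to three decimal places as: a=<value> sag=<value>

seed: a₀ = √(S³/(24(L−S))) = √(199.738³/(24·63.320)) = 72.412738
iter 1: u=1.379163  f(a)=+6.302e+00  f'(a)=-2.105e+00  a ← 72.412738 − (+6.302e+00/-2.105e+00) = 75.406707
iter 2: u=1.324405  f(a)=+4.119e-01  f'(a)=-1.838e+00  a ← 75.406707 − (+4.119e-01/-1.838e+00) = 75.630830
iter 3: u=1.320480  f(a)=+2.032e-03  f'(a)=-1.820e+00  a ← 75.630830 − (+2.032e-03/-1.820e+00) = 75.631947
iter 4: u=1.320461  f(a)=+4.999e-08  f'(a)=-1.820e+00  a ← 75.631947 − (+4.999e-08/-1.820e+00) = 75.631947
iter 5: u=1.320461  f(a)=+0.000e+00  f'(a)=-1.820e+00  a ← 75.631947 − (+0.000e+00/-1.820e+00) = 75.631947
converged: |Δa| < 1e-12 after 5 iterations
sag = a·(cosh(S/(2a)) − 1) = 75.631947·(cosh(1.320461) − 1) = 76.091714
T_max/T_min = cosh(S/(2a)) = 2.006079

a=75.632 sag=76.092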